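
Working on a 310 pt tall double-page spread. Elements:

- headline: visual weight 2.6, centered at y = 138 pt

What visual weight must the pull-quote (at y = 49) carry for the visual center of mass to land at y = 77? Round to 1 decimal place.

The single fixed element contributes weight 2.6, moment 2.6·138 = 358.8.
Balance at y = 77 requires (358.8 + w·49) / (2.6 + w) = 77.
So w = (77·2.6 − 358.8)/(49 − 77) = -158.6/-28 ≈ 5.66.

w ≈ 5.7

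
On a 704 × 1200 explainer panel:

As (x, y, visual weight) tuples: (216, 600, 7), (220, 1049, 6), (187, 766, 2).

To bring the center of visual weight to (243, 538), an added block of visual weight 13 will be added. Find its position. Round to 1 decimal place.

(276.8, 233.7)

With the added block, Σw becomes 7 + 6 + 2 + 13 = 28.
x: need Σw·x = 28·243 = 6804. Existing = 7·216 + 6·220 + 2·187 = 3206. Remainder 3598 / 13 ≈ 276.77.
y: need Σw·y = 28·538 = 15064. Existing = 7·600 + 6·1049 + 2·766 = 12026. Remainder 3038 / 13 ≈ 233.69.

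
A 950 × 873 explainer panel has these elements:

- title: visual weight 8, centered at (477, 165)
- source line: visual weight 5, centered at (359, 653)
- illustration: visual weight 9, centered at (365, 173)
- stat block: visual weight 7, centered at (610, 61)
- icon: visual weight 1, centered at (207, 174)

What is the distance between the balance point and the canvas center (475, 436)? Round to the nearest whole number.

≈ 213

Σw = 8 + 5 + 9 + 7 + 1 = 30.
Σw·x = 8·477 + 5·359 + 9·365 + 7·610 + 1·207 = 13373, so x̄ = 13373/30 ≈ 445.77.
Σw·y = 8·165 + 5·653 + 9·173 + 7·61 + 1·174 = 6743, so ȳ = 6743/30 ≈ 224.77.
From (475, 436): dx = -29.23, dy = -211.23, so the distance is √(dx²+dy²) ≈ 213.25.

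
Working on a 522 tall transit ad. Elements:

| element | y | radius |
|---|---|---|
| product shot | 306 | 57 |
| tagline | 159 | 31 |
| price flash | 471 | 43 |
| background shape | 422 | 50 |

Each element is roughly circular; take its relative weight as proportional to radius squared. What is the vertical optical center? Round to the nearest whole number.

r² weights: product shot 57² = 3249, tagline 31² = 961, price flash 43² = 1849, background shape 50² = 2500. Total = 8559.
y-moment: 3249·306 + 961·159 + 1849·471 + 2500·422 = 3072872; centroid 3072872/8559 ≈ 359.02.

y ≈ 359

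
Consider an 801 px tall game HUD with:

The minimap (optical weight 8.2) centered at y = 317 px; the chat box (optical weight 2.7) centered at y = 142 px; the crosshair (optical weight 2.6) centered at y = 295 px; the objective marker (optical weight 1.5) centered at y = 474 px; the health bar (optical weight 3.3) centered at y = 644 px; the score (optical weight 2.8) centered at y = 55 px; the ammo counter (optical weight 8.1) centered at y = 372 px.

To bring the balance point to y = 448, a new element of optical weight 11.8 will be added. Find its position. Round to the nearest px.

y ≈ 730

New total weight: (8.2 + 2.7 + 2.6 + 1.5 + 3.3 + 2.8 + 8.1) + 11.8 = 41.0.
Along y: (9753.2 + 11.8·y) / 41.0 = 448 (existing moment 8.2·317 + 2.7·142 + 2.6·295 + 1.5·474 + 3.3·644 + 2.8·55 + 8.1·372 = 9753.2) ⇒ y = (18368.0 − 9753.2) / 11.8 ≈ 730.07.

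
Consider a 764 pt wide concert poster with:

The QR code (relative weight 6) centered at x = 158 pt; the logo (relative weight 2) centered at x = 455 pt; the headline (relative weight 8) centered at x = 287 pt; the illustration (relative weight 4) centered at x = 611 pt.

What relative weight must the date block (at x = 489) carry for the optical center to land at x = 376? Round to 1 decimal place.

Fixed elements: Σw = 6 + 2 + 8 + 4 = 20, Σw·x = 6·158 + 2·455 + 8·287 + 4·611 = 6598.
Set Σw·x/Σw = 376: (6598 + 489w) = 376·(20 + w).
Rearranging, w·(489 − 376) = 376·20 − 6598 = 922, so w ≈ 922/113 = 8.16.

w ≈ 8.2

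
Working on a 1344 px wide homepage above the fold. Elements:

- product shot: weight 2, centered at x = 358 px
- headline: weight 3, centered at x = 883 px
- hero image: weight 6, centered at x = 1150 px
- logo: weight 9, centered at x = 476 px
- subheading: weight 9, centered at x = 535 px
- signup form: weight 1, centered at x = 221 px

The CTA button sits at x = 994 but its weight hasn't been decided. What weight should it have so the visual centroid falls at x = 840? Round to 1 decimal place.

Known weights sum to 2 + 3 + 6 + 9 + 9 + 1 = 30; their moment is 2·358 + 3·883 + 6·1150 + 9·476 + 9·535 + 1·221 = 19585.
Set Σw·x/Σw = 840: (19585 + 994w) = 840·(30 + w).
So w = (840·30 − 19585)/(994 − 840) = 5615/154 ≈ 36.46.

w ≈ 36.5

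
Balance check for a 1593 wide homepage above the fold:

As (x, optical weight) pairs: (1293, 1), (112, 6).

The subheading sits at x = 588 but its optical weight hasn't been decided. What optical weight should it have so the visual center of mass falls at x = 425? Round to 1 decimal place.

w ≈ 6.2

Existing Σw = 7 (1 + 6); existing moment 1·1293 + 6·112 = 1965.
Balance at x = 425 requires (1965 + w·588) / (7 + w) = 425.
Rearranging, w·(588 − 425) = 425·7 − 1965 = 1010, so w ≈ 1010/163 = 6.20.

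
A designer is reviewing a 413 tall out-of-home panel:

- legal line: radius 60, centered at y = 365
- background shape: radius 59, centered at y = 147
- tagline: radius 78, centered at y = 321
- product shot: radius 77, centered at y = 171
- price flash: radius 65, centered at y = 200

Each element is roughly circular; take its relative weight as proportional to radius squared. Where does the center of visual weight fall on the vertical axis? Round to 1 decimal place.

y ≈ 241.8

Weights ∝ r²: legal line 60² = 3600, background shape 59² = 3481, tagline 78² = 6084, product shot 77² = 5929, price flash 65² = 4225; Σw = 23319.
y-moment: 3600·365 + 3481·147 + 6084·321 + 5929·171 + 4225·200 = 5637530; centroid 5637530/23319 ≈ 241.76.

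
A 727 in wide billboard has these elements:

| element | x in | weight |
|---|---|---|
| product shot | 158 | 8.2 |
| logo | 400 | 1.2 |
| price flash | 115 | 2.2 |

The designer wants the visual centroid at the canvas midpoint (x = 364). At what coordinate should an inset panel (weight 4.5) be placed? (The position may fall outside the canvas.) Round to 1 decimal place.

After adding the inset panel, total weight = 8.2 + 1.2 + 2.2 + 4.5 = 16.1.
x: need Σw·x = 16.1·364 = 5860.4. Existing = 8.2·158 + 1.2·400 + 2.2·115 = 2028.6. Remainder 3831.8 / 4.5 ≈ 851.51.

x ≈ 851.5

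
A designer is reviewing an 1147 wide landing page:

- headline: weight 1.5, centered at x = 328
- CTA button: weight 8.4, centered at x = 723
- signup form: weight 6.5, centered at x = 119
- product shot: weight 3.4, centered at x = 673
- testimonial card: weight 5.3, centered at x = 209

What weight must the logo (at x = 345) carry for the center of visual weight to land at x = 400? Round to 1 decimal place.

w ≈ 12.6

Existing Σw = 25.1 (1.5 + 8.4 + 6.5 + 3.4 + 5.3); existing moment 1.5·328 + 8.4·723 + 6.5·119 + 3.4·673 + 5.3·209 = 10734.6.
For the centroid to hit 400: (10734.6 + w·345) / (25.1 + w) = 400.
Solving: w = (400·25.1 − 10734.6) / (345 − 400) = -694.6 / -55 ≈ 12.63.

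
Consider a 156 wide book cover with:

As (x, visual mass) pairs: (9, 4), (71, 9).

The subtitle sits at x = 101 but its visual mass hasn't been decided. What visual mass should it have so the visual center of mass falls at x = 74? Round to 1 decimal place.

Known weights sum to 4 + 9 = 13; their moment is 4·9 + 9·71 = 675.
For the centroid to hit 74: (675 + w·101) / (13 + w) = 74.
So w = (74·13 − 675)/(101 − 74) = 287/27 ≈ 10.63.

w ≈ 10.6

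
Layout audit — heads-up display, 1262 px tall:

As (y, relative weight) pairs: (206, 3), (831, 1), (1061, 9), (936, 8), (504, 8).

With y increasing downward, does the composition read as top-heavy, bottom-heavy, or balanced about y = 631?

Σw = 3 + 1 + 9 + 8 + 8 = 29.
y: (3·206 + 1·831 + 9·1061 + 8·936 + 8·504) / 29 = 22518 / 29 ≈ 776.48
776.5 lies below (larger y than) the midline 631, so the layout is bottom-heavy.

bottom-heavy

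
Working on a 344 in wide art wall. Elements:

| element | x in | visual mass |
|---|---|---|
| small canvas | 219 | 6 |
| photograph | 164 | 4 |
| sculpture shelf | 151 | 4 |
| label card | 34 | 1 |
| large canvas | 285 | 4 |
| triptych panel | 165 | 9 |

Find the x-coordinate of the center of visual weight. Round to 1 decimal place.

x ≈ 186.9

Weights sum to 6 + 4 + 4 + 1 + 4 + 9 = 28.
Σw·x = 5233; x̄ = 5233/28 ≈ 186.89.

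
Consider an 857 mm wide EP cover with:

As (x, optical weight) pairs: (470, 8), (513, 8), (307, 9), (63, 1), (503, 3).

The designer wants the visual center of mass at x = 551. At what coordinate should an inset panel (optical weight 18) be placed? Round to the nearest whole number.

x ≈ 761

After adding the inset panel, total weight = 8 + 8 + 9 + 1 + 3 + 18 = 47.
x: target moment 47×551 = 25897; current 8·470 + 8·513 + 9·307 + 1·63 + 3·503 = 12199; the inset panel supplies 13698, so x = 13698/18 ≈ 761.00.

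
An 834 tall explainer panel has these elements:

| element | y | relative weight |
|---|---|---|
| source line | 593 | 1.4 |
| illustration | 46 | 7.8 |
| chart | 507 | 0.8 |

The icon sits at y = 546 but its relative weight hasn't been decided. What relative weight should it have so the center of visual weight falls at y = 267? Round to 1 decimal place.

w ≈ 3.9

Fixed elements: Σw = 1.4 + 7.8 + 0.8 = 10.0, Σw·y = 1.4·593 + 7.8·46 + 0.8·507 = 1594.6.
Set Σw·y/Σw = 267: (1594.6 + 546w) = 267·(10.0 + w).
So w = (267·10.0 − 1594.6)/(546 − 267) = 1075.4/279 ≈ 3.85.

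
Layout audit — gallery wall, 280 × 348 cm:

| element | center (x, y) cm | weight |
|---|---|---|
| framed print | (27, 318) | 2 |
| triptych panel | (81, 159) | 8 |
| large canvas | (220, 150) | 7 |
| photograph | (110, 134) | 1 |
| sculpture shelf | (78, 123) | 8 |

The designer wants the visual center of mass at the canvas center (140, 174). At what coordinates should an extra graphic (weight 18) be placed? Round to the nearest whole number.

(177, 199)

New total weight: (2 + 8 + 7 + 1 + 8) + 18 = 44.
Along x: (2976 + 18·x) / 44 = 140 (existing moment 2·27 + 8·81 + 7·220 + 1·110 + 8·78 = 2976) ⇒ x = (6160 − 2976) / 18 ≈ 176.89.
Along y: (4076 + 18·y) / 44 = 174 (existing moment 2·318 + 8·159 + 7·150 + 1·134 + 8·123 = 4076) ⇒ y = (7656 − 4076) / 18 ≈ 198.89.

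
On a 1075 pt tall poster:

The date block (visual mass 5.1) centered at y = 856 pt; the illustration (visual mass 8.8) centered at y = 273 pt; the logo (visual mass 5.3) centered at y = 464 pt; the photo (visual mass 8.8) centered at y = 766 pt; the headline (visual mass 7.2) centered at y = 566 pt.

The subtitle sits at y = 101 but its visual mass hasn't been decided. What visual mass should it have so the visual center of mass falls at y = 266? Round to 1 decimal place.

w ≈ 64.7

Existing Σw = 35.2 (5.1 + 8.8 + 5.3 + 8.8 + 7.2); existing moment 5.1·856 + 8.8·273 + 5.3·464 + 8.8·766 + 7.2·566 = 20043.2.
Balance at y = 266 requires (20043.2 + w·101) / (35.2 + w) = 266.
Rearranging, w·(101 − 266) = 266·35.2 − 20043.2 = -10680.0, so w ≈ -10680.0/-165 = 64.73.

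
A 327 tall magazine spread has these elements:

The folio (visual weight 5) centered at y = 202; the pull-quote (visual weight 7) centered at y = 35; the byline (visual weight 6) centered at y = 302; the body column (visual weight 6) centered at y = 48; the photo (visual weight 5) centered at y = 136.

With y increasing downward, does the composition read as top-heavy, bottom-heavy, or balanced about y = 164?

Σw = 5 + 7 + 6 + 6 + 5 = 29.
Σw·y = 5·202 + 7·35 + 6·302 + 6·48 + 5·136 = 4035, so ȳ = 4035/29 ≈ 139.14.
139.1 vs midline 164 → top-heavy.

top-heavy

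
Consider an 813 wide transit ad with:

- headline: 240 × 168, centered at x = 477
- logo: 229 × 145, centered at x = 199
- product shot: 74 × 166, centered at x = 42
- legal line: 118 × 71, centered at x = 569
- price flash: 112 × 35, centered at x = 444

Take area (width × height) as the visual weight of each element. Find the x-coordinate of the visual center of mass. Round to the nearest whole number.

x ≈ 335

Areas: headline 240·168 = 40320, logo 229·145 = 33205, product shot 74·166 = 12284, legal line 118·71 = 8378, price flash 112·35 = 3920. Total weight = 98107.
Σw·x = 40320·477 + 33205·199 + 12284·42 + 8378·569 + 3920·444 = 32863925, so x̄ = 32863925/98107 ≈ 334.98.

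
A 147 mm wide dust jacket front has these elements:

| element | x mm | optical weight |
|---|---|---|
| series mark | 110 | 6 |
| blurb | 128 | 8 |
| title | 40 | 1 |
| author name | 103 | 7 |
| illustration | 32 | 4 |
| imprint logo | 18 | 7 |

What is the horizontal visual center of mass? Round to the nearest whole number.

x ≈ 82

Σw = 6 + 8 + 1 + 7 + 4 + 7 = 33.
Σw·x = 2699; x̄ = 2699/33 ≈ 81.79.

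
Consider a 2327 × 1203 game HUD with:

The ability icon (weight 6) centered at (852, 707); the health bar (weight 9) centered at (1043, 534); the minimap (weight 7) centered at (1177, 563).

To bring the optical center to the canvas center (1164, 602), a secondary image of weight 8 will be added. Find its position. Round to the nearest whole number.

(1523, 634)

With the secondary image, Σw becomes 6 + 9 + 7 + 8 = 30.
x: target moment 30×1164 = 34920; current 6·852 + 9·1043 + 7·1177 = 22738; the secondary image supplies 12182, so x = 12182/8 ≈ 1522.75.
y: target moment 30×602 = 18060; current 6·707 + 9·534 + 7·563 = 12989; the secondary image supplies 5071, so y = 5071/8 ≈ 633.88.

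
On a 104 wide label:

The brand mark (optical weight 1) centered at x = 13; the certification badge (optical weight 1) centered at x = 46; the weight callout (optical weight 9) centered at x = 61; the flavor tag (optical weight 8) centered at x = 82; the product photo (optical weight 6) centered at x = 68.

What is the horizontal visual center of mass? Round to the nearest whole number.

x ≈ 67

Σw = 1 + 1 + 9 + 8 + 6 = 25.
x-moment: 1·13 + 1·46 + 9·61 + 8·82 + 6·68 = 1672; centroid 1672/25 ≈ 66.88.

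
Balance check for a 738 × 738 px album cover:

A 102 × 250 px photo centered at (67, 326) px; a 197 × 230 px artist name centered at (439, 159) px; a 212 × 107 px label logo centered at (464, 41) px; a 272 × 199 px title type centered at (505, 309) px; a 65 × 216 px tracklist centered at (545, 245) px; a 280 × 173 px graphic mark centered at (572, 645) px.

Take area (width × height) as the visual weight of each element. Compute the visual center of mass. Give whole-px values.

(451, 323)

Taking area as weight: photo 102·250 = 25500, artist name 197·230 = 45310, label logo 212·107 = 22684, title type 272·199 = 54128, tracklist 65·216 = 14040, graphic mark 280·173 = 48440. Sum 210102.
x: (25500·67 + 45310·439 + 22684·464 + 54128·505 + 14040·545 + 48440·572) / 210102 = 94819086 / 210102 ≈ 451.30
y: (25500·326 + 45310·159 + 22684·41 + 54128·309 + 14040·245 + 48440·645) / 210102 = 67856486 / 210102 ≈ 322.97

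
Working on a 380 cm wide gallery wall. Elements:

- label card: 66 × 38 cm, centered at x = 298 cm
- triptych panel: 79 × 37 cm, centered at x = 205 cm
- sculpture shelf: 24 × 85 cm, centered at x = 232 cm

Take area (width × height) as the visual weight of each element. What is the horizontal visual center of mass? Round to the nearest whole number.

Areas: label card 66·38 = 2508, triptych panel 79·37 = 2923, sculpture shelf 24·85 = 2040. Total weight = 7471.
x-moment: 2508·298 + 2923·205 + 2040·232 = 1819879; centroid 1819879/7471 ≈ 243.59.

x ≈ 244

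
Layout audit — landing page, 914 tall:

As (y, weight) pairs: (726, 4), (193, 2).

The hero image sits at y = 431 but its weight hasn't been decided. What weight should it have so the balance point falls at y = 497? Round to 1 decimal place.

w ≈ 4.7

Known weights sum to 4 + 2 = 6; their moment is 4·726 + 2·193 = 3290.
Set Σw·y/Σw = 497: (3290 + 431w) = 497·(6 + w).
Rearranging, w·(431 − 497) = 497·6 − 3290 = -308, so w ≈ -308/-66 = 4.67.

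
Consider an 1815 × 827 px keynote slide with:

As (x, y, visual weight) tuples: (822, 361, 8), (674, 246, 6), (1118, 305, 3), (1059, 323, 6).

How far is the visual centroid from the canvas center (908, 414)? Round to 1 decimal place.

≈ 103.1 px

Total weight = 8 + 6 + 3 + 6 = 23.
x: (8·822 + 6·674 + 3·1118 + 6·1059) / 23 = 20328 / 23 ≈ 883.83
y: (8·361 + 6·246 + 3·305 + 6·323) / 23 = 7217 / 23 ≈ 313.78
From (908, 414): dx = -24.17, dy = -100.22, so the distance is √(dx²+dy²) ≈ 103.09.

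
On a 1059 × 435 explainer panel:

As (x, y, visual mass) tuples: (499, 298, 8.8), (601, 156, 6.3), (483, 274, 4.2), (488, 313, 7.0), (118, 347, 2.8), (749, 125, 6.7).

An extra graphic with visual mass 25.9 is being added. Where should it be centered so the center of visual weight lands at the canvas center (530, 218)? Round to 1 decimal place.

(530.1, 181.3)

New total weight: (8.8 + 6.3 + 4.2 + 7.0 + 2.8 + 6.7) + 25.9 = 61.7.
x: need Σw·x = 61.7·530 = 32701.0. Existing = 8.8·499 + 6.3·601 + 4.2·483 + 7.0·488 + 2.8·118 + 6.7·749 = 18970.8. Remainder 13730.2 / 25.9 ≈ 530.12.
y: need Σw·y = 61.7·218 = 13450.6. Existing = 8.8·298 + 6.3·156 + 4.2·274 + 7.0·313 + 2.8·347 + 6.7·125 = 8756.1. Remainder 4694.5 / 25.9 ≈ 181.25.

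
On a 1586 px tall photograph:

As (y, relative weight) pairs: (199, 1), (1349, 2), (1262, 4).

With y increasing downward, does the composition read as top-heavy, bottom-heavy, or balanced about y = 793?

bottom-heavy

Total weight = 1 + 2 + 4 = 7.
Σw·y = 1·199 + 2·1349 + 4·1262 = 7945, so ȳ = 7945/7 ≈ 1135.00.
1135.0 vs midline 793 → bottom-heavy.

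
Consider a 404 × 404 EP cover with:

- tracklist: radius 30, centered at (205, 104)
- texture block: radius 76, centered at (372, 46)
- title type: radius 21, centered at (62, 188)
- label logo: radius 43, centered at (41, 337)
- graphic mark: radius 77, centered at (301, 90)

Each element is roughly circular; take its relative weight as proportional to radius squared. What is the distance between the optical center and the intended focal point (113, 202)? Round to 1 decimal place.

Weights ∝ r²: tracklist 30² = 900, texture block 76² = 5776, title type 21² = 441, label logo 43² = 1849, graphic mark 77² = 5929; Σw = 14895.
x-moment: 900·205 + 5776·372 + 441·62 + 1849·41 + 5929·301 = 4220952; centroid 4220952/14895 ≈ 283.38.
y-moment: 900·104 + 5776·46 + 441·188 + 1849·337 + 5929·90 = 1598927; centroid 1598927/14895 ≈ 107.35.
Relative to (113, 202): Δ = (170.38, -94.65); |Δ| = √(170.38² + -94.65²) ≈ 194.91.

≈ 194.9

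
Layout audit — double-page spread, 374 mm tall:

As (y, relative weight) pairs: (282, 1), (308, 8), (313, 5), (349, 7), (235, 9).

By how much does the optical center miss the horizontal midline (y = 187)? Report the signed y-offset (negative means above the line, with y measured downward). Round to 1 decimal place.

Weights sum to 1 + 8 + 5 + 7 + 9 = 30.
y-moment: 1·282 + 8·308 + 5·313 + 7·349 + 9·235 = 8869; centroid 8869/30 ≈ 295.63.
Difference: 295.63 − 187 ≈ 108.63.

≈ 108.6 mm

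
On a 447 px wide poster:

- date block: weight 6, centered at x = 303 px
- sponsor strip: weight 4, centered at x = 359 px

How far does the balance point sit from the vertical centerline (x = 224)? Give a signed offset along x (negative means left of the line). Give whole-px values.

≈ 101 px

Weights sum to 6 + 4 = 10.
x-moment: 6·303 + 4·359 = 3254; centroid 3254/10 ≈ 325.40.
Difference: 325.40 − 224 ≈ 101.40.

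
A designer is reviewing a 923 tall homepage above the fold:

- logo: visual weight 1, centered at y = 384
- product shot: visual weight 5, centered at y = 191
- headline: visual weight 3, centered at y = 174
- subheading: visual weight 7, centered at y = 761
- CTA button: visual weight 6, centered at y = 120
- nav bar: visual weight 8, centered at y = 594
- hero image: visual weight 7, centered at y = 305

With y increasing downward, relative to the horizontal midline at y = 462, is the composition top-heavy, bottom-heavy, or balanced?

top-heavy

Σw = 1 + 5 + 3 + 7 + 6 + 8 + 7 = 37.
Σw·y = 14795; ȳ = 14795/37 ≈ 399.86.
399.9 lies above (smaller y than) the midline 462, so the layout is top-heavy.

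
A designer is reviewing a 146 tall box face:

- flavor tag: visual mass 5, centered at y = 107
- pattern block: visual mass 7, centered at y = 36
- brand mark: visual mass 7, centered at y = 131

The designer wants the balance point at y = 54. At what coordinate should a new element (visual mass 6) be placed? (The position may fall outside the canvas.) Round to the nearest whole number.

y ≈ -59

After adding the new element, total weight = 5 + 7 + 7 + 6 = 25.
Along y: (1704 + 6·y) / 25 = 54 (existing moment 5·107 + 7·36 + 7·131 = 1704) ⇒ y = (1350 − 1704) / 6 ≈ -59.00.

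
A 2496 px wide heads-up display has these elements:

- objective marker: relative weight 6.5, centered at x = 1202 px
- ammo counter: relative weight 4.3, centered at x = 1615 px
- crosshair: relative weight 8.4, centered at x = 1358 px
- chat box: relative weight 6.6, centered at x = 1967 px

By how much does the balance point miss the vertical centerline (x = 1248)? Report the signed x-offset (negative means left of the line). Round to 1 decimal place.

Weights sum to 6.5 + 4.3 + 8.4 + 6.6 = 25.8.
x: (6.5·1202 + 4.3·1615 + 8.4·1358 + 6.6·1967) / 25.8 = 39146.9 / 25.8 ≈ 1517.32
Difference: 1517.32 − 1248 ≈ 269.32.

≈ 269.3 px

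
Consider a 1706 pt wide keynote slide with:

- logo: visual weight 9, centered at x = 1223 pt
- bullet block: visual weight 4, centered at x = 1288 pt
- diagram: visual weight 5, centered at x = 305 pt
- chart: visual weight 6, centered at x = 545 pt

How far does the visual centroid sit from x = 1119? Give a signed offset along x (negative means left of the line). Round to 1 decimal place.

≈ -245.9 pt

Weights sum to 9 + 4 + 5 + 6 = 24.
x-moment: 9·1223 + 4·1288 + 5·305 + 6·545 = 20954; centroid 20954/24 ≈ 873.08.
Offset from x = 1119: 873.08 − 1119 ≈ -245.92.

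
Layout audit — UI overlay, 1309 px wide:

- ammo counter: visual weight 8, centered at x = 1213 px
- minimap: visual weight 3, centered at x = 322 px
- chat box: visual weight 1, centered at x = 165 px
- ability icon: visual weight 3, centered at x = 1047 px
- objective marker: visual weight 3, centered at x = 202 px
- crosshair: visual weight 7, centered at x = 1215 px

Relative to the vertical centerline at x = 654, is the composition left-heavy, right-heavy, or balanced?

right-heavy

Total weight = 8 + 3 + 1 + 3 + 3 + 7 = 25.
Σw·x = 8·1213 + 3·322 + 1·165 + 3·1047 + 3·202 + 7·1215 = 23087, so x̄ = 23087/25 ≈ 923.48.
923.5 vs midline 654 → right-heavy.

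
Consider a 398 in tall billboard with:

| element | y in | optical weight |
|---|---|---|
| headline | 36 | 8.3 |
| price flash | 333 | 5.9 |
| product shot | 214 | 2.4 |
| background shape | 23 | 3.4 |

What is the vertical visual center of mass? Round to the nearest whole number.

y ≈ 143

Total weight = 8.3 + 5.9 + 2.4 + 3.4 = 20.0.
y: (8.3·36 + 5.9·333 + 2.4·214 + 3.4·23) / 20.0 = 2855.3 / 20.0 ≈ 142.77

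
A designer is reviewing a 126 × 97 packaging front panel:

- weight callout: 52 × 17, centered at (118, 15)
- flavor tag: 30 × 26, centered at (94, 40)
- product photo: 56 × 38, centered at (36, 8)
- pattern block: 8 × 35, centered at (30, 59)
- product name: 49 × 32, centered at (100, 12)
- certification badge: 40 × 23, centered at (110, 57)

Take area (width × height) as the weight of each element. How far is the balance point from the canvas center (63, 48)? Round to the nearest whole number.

Areas → weights: weight callout 52·17 = 884, flavor tag 30·26 = 780, product photo 56·38 = 2128, pattern block 8·35 = 280, product name 49·32 = 1568, certification badge 40·23 = 920; Σw = 6560.
x: (884·118 + 780·94 + 2128·36 + 280·30 + 1568·100 + 920·110) / 6560 = 520640 / 6560 ≈ 79.37
y: (884·15 + 780·40 + 2128·8 + 280·59 + 1568·12 + 920·57) / 6560 = 149260 / 6560 ≈ 22.75
Relative to (63, 48): Δ = (16.37, -25.25); |Δ| = √(16.37² + -25.25²) ≈ 30.09.

≈ 30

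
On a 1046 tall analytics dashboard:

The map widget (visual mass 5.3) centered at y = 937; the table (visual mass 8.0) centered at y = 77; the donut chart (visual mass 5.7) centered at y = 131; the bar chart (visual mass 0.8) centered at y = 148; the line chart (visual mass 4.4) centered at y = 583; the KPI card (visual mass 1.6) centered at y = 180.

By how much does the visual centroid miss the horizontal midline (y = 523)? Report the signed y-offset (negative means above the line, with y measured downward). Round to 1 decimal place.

≈ -162.5

Σw = 5.3 + 8.0 + 5.7 + 0.8 + 4.4 + 1.6 = 25.8.
y: (5.3·937 + 8.0·77 + 5.7·131 + 0.8·148 + 4.4·583 + 1.6·180) / 25.8 = 9300.4 / 25.8 ≈ 360.48
Offset from y = 523: 360.48 − 523 ≈ -162.52.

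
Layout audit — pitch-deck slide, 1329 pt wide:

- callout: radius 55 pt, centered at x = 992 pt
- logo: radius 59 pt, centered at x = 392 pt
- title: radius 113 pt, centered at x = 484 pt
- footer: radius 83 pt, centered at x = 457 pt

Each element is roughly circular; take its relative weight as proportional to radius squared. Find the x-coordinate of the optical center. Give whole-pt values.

x ≈ 523

r² weights: callout 55² = 3025, logo 59² = 3481, title 113² = 12769, footer 83² = 6889. Total = 26164.
Σw·x = 3025·992 + 3481·392 + 12769·484 + 6889·457 = 13693821, so x̄ = 13693821/26164 ≈ 523.38.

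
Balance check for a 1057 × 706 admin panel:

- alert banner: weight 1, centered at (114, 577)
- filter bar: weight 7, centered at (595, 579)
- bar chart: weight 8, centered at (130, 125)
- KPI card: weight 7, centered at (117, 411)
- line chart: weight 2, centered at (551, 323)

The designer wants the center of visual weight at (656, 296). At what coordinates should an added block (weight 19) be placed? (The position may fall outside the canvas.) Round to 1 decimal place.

With the added block, Σw becomes 1 + 7 + 8 + 7 + 2 + 19 = 44.
Along x: (7240 + 19·x) / 44 = 656 (existing moment 1·114 + 7·595 + 8·130 + 7·117 + 2·551 = 7240) ⇒ x = (28864 − 7240) / 19 ≈ 1138.11.
Along y: (9153 + 19·y) / 44 = 296 (existing moment 1·577 + 7·579 + 8·125 + 7·411 + 2·323 = 9153) ⇒ y = (13024 − 9153) / 19 ≈ 203.74.

(1138.1, 203.7)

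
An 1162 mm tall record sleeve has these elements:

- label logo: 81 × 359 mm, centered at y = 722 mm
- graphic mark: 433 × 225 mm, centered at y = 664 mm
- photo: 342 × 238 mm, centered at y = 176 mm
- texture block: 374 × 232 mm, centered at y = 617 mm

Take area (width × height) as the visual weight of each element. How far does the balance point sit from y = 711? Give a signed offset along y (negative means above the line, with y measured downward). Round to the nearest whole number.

Taking area as weight: label logo 81·359 = 29079, graphic mark 433·225 = 97425, photo 342·238 = 81396, texture block 374·232 = 86768. Sum 294668.
y: (29079·722 + 97425·664 + 81396·176 + 86768·617) / 294668 = 153546790 / 294668 ≈ 521.08
Against y = 711, that's 521.08 − 711 = -189.92.

≈ -190 mm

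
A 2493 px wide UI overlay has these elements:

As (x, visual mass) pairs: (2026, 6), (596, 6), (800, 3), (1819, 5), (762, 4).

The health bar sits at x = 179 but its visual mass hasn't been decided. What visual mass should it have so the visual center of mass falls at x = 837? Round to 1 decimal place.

w ≈ 15.5

Existing Σw = 24 (6 + 6 + 3 + 5 + 4); existing moment 6·2026 + 6·596 + 3·800 + 5·1819 + 4·762 = 30275.
Set Σw·x/Σw = 837: (30275 + 179w) = 837·(24 + w).
Solving: w = (837·24 − 30275) / (179 − 837) = -10187 / -658 ≈ 15.48.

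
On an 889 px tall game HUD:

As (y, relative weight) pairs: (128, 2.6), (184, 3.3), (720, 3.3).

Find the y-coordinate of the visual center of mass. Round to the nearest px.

y ≈ 360

Σw = 2.6 + 3.3 + 3.3 = 9.2.
y: (2.6·128 + 3.3·184 + 3.3·720) / 9.2 = 3316.0 / 9.2 ≈ 360.43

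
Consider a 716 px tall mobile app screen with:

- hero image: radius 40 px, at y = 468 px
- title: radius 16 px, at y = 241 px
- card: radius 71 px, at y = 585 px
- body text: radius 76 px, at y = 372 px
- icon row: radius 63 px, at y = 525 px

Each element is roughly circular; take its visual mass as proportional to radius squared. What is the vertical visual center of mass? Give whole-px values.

y ≈ 480

r² weights: hero image 40² = 1600, title 16² = 256, card 71² = 5041, body text 76² = 5776, icon row 63² = 3969. Total = 16642.
Σw·y = 1600·468 + 256·241 + 5041·585 + 5776·372 + 3969·525 = 7991878, so ȳ = 7991878/16642 ≈ 480.22.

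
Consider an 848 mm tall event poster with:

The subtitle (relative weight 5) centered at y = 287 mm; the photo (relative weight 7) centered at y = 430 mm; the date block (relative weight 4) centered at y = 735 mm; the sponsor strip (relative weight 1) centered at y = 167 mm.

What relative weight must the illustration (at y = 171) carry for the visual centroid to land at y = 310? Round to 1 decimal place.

w ≈ 16.4

Fixed elements: Σw = 5 + 7 + 4 + 1 = 17, Σw·y = 5·287 + 7·430 + 4·735 + 1·167 = 7552.
Set Σw·y/Σw = 310: (7552 + 171w) = 310·(17 + w).
Rearranging, w·(171 − 310) = 310·17 − 7552 = -2282, so w ≈ -2282/-139 = 16.42.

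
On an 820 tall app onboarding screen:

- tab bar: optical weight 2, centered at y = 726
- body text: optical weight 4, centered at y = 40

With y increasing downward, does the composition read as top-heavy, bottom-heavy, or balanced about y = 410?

top-heavy

Σw = 2 + 4 = 6.
Σw·y = 2·726 + 4·40 = 1612, so ȳ = 1612/6 ≈ 268.67.
Since 268.7 is above (smaller y than) 410, the composition reads top-heavy.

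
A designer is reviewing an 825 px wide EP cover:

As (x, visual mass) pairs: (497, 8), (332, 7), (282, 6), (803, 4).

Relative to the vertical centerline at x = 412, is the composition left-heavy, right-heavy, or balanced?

right-heavy

Σw = 8 + 7 + 6 + 4 = 25.
Σw·x = 8·497 + 7·332 + 6·282 + 4·803 = 11204, so x̄ = 11204/25 ≈ 448.16.
448.2 lies right of the midline 412, so the layout is right-heavy.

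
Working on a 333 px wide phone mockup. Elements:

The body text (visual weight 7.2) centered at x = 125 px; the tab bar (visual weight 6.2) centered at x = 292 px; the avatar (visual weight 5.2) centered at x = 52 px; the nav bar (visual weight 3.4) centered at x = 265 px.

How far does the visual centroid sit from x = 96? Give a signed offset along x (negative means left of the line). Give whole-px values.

Total weight = 7.2 + 6.2 + 5.2 + 3.4 = 22.0.
Σw·x = 7.2·125 + 6.2·292 + 5.2·52 + 3.4·265 = 3881.8, so x̄ = 3881.8/22.0 ≈ 176.45.
Offset from x = 96: 176.45 − 96 ≈ 80.45.

≈ 80 px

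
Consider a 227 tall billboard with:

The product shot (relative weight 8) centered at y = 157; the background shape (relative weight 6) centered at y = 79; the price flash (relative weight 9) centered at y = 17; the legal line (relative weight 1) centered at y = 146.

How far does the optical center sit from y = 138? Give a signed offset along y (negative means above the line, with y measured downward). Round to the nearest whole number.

≈ -53

Total weight = 8 + 6 + 9 + 1 = 24.
y: (8·157 + 6·79 + 9·17 + 1·146) / 24 = 2029 / 24 ≈ 84.54
Against y = 138, that's 84.54 − 138 = -53.46.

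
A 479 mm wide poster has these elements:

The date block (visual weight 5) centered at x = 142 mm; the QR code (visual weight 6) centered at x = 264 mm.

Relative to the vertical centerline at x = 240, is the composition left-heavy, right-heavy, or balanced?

left-heavy

Total weight = 5 + 6 = 11.
x-moment: 5·142 + 6·264 = 2294; centroid 2294/11 ≈ 208.55.
208.5 vs midline 240 → left-heavy.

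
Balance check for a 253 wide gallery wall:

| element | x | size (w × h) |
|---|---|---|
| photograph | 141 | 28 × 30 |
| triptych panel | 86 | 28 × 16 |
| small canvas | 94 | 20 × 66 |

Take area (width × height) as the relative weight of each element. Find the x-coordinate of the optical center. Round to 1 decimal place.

x ≈ 107.8

Areas: photograph 28·30 = 840, triptych panel 28·16 = 448, small canvas 20·66 = 1320. Total weight = 2608.
x: (840·141 + 448·86 + 1320·94) / 2608 = 281048 / 2608 ≈ 107.76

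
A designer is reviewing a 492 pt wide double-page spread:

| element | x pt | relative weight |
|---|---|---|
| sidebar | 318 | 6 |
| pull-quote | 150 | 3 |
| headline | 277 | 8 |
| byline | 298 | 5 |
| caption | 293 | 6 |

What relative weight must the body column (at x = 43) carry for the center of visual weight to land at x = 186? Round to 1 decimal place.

w ≈ 18.3

Known weights sum to 6 + 3 + 8 + 5 + 6 = 28; their moment is 6·318 + 3·150 + 8·277 + 5·298 + 6·293 = 7822.
Set Σw·x/Σw = 186: (7822 + 43w) = 186·(28 + w).
Rearranging, w·(43 − 186) = 186·28 − 7822 = -2614, so w ≈ -2614/-143 = 18.28.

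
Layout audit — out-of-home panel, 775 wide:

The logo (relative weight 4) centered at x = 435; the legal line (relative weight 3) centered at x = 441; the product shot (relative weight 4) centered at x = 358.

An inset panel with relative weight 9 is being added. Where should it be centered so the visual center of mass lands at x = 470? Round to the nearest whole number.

With the inset panel, Σw becomes 4 + 3 + 4 + 9 = 20.
Along x: (4495 + 9·x) / 20 = 470 (existing moment 4·435 + 3·441 + 4·358 = 4495) ⇒ x = (9400 − 4495) / 9 ≈ 545.00.

x ≈ 545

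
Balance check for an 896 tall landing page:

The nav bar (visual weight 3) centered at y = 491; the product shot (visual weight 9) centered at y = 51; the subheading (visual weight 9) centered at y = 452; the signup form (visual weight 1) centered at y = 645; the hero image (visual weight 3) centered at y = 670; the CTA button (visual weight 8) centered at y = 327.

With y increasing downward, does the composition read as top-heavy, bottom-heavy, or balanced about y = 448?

Σw = 3 + 9 + 9 + 1 + 3 + 8 = 33.
Σw·y = 11271; ȳ = 11271/33 ≈ 341.55.
341.5 vs midline 448 → top-heavy.

top-heavy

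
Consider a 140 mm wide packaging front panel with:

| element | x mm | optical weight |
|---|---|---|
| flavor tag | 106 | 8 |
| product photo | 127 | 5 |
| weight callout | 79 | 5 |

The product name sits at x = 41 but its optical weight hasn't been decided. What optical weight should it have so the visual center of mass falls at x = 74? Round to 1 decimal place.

w ≈ 16.5

Fixed elements: Σw = 8 + 5 + 5 = 18, Σw·x = 8·106 + 5·127 + 5·79 = 1878.
Balance at x = 74 requires (1878 + w·41) / (18 + w) = 74.
Rearranging, w·(41 − 74) = 74·18 − 1878 = -546, so w ≈ -546/-33 = 16.55.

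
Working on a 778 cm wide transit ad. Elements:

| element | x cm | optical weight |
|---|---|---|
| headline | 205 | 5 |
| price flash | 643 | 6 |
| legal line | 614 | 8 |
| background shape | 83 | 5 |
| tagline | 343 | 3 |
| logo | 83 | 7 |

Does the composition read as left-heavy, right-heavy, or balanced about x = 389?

left-heavy

Total weight = 5 + 6 + 8 + 5 + 3 + 7 = 34.
x: moment 11820 / weight 34 ≈ 347.65
Since 347.6 is left of 389, the composition reads left-heavy.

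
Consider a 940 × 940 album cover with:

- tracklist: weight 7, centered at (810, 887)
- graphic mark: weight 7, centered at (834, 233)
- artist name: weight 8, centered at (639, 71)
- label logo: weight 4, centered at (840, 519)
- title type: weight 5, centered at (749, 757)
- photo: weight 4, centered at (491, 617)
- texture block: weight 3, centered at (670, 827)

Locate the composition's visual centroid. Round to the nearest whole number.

(729, 506)

Weights sum to 7 + 7 + 8 + 4 + 5 + 4 + 3 = 38.
Σw·x = 27699; x̄ = 27699/38 ≈ 728.92.
y: moment 19218 / weight 38 ≈ 505.74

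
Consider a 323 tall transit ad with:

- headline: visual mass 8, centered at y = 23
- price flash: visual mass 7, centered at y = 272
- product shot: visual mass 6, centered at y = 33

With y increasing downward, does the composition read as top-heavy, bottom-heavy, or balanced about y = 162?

Weights sum to 8 + 7 + 6 = 21.
y-moment: 8·23 + 7·272 + 6·33 = 2286; centroid 2286/21 ≈ 108.86.
108.9 lies above (smaller y than) the midline 162, so the layout is top-heavy.

top-heavy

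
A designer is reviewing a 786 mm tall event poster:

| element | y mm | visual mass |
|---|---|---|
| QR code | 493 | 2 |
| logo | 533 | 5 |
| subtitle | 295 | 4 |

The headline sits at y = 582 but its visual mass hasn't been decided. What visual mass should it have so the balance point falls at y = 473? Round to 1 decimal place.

w ≈ 3.4

Known weights sum to 2 + 5 + 4 = 11; their moment is 2·493 + 5·533 + 4·295 = 4831.
Set Σw·y/Σw = 473: (4831 + 582w) = 473·(11 + w).
Rearranging, w·(582 − 473) = 473·11 − 4831 = 372, so w ≈ 372/109 = 3.41.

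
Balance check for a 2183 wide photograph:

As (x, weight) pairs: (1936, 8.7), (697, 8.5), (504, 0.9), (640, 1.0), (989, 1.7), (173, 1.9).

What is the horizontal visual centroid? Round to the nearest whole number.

Σw = 8.7 + 8.5 + 0.9 + 1.0 + 1.7 + 1.9 = 22.7.
x-moment: 8.7·1936 + 8.5·697 + 0.9·504 + 1.0·640 + 1.7·989 + 1.9·173 = 25871.3; centroid 25871.3/22.7 ≈ 1139.70.

x ≈ 1140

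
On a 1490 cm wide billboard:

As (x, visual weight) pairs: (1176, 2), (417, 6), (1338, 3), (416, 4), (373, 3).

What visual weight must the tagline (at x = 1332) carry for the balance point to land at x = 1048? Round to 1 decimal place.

Existing Σw = 18 (2 + 6 + 3 + 4 + 3); existing moment 2·1176 + 6·417 + 3·1338 + 4·416 + 3·373 = 11651.
Balance at x = 1048 requires (11651 + w·1332) / (18 + w) = 1048.
So w = (1048·18 − 11651)/(1332 − 1048) = 7213/284 ≈ 25.40.

w ≈ 25.4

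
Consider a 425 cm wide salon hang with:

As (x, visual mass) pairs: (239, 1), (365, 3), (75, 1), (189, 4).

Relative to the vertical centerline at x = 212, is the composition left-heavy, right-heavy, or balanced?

right-heavy

Σw = 1 + 3 + 1 + 4 = 9.
x-moment: 1·239 + 3·365 + 1·75 + 4·189 = 2165; centroid 2165/9 ≈ 240.56.
240.6 lies right of the midline 212, so the layout is right-heavy.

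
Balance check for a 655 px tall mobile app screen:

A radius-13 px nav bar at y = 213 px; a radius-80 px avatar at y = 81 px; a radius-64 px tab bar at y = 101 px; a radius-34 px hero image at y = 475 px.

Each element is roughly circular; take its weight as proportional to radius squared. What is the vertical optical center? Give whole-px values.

Weights ∝ r²: nav bar 13² = 169, avatar 80² = 6400, tab bar 64² = 4096, hero image 34² = 1156; Σw = 11821.
Σw·y = 169·213 + 6400·81 + 4096·101 + 1156·475 = 1517193, so ȳ = 1517193/11821 ≈ 128.35.

y ≈ 128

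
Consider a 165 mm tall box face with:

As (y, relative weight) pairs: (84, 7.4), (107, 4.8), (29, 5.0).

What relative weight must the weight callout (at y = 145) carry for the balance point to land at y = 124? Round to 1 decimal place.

Existing Σw = 17.2 (7.4 + 4.8 + 5.0); existing moment 7.4·84 + 4.8·107 + 5.0·29 = 1280.2.
Set Σw·y/Σw = 124: (1280.2 + 145w) = 124·(17.2 + w).
Rearranging, w·(145 − 124) = 124·17.2 − 1280.2 = 852.6, so w ≈ 852.6/21 = 40.60.

w ≈ 40.6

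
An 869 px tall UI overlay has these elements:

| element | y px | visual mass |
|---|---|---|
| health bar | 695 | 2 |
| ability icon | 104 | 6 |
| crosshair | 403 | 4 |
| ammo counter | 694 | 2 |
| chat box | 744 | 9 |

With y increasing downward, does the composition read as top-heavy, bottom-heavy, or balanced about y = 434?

bottom-heavy

Σw = 2 + 6 + 4 + 2 + 9 = 23.
Σw·y = 2·695 + 6·104 + 4·403 + 2·694 + 9·744 = 11710, so ȳ = 11710/23 ≈ 509.13.
509.1 lies below (larger y than) the midline 434, so the layout is bottom-heavy.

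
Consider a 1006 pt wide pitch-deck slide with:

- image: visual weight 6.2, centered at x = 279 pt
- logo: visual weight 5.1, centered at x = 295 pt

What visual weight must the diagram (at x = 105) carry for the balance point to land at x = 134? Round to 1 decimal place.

w ≈ 59.3

Fixed elements: Σw = 6.2 + 5.1 = 11.3, Σw·x = 6.2·279 + 5.1·295 = 3234.3.
Balance at x = 134 requires (3234.3 + w·105) / (11.3 + w) = 134.
Solving: w = (134·11.3 − 3234.3) / (105 − 134) = -1720.1 / -29 ≈ 59.31.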